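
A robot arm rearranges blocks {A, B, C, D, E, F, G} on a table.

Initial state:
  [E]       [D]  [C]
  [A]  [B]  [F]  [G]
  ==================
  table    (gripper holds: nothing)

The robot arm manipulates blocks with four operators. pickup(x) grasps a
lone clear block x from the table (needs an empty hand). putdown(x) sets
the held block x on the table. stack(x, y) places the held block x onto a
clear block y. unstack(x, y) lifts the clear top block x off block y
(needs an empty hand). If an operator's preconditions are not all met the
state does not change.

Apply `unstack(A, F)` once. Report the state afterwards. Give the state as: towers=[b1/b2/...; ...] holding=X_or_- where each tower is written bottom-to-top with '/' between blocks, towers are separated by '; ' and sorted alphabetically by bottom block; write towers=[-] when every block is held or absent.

before: towers=[A/E; B; F/D; G/C] holding=-
pre[unstack(A, F)]: on(A,F) fail, clear(A) fail, handempty ok
on(A,F), clear(A) unmet → unstack(A, F) is a no-op
after:  towers=[A/E; B; F/D; G/C] holding=-

towers=[A/E; B; F/D; G/C] holding=-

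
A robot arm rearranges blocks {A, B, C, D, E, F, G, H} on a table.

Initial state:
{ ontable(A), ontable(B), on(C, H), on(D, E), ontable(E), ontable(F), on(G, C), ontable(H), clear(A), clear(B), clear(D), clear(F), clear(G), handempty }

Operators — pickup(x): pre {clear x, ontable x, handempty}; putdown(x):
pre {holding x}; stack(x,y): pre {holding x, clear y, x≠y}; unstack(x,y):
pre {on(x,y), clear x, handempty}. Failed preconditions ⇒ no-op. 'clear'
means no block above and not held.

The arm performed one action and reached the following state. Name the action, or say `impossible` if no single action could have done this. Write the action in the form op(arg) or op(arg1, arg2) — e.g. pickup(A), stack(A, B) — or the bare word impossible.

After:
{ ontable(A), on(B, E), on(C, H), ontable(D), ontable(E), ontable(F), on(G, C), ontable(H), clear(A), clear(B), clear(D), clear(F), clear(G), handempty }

target: towers=[A; D; E/B; F; H/C/G] holding=-
     unstack(G, C) → towers=[A; B; E/D; F; H/C] holding=G
         pickup(A) → towers=[B; E/D; F; H/C/G] holding=A
         pickup(B) → towers=[A; E/D; F; H/C/G] holding=B
         pickup(F) → towers=[A; B; E/D; H/C/G] holding=F
     unstack(D, E) → towers=[A; B; E; F; H/C/G] holding=D
none of the 5 applicable actions match → impossible

impossible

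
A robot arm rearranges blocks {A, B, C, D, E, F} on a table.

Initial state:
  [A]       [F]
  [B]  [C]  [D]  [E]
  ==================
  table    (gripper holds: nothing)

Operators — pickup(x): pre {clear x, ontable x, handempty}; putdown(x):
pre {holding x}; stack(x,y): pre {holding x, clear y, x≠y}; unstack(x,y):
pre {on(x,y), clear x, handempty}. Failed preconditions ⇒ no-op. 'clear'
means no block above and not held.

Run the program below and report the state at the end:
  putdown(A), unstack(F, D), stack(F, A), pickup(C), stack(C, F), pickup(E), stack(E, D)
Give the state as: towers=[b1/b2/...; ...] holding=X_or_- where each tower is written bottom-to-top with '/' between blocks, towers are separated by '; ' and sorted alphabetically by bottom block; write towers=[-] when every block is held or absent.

towers=[B/A/F/C; D/E] holding=-

step 1 (putdown(A)) [no-op]: towers=[B/A; C; D/F; E] holding=-
step 2 (unstack(F, D)): towers=[B/A; C; D; E] holding=F
step 3 (stack(F, A)): towers=[B/A/F; C; D; E] holding=-
step 4 (pickup(C)): towers=[B/A/F; D; E] holding=C
step 5 (stack(C, F)): towers=[B/A/F/C; D; E] holding=-
step 6 (pickup(E)): towers=[B/A/F/C; D] holding=E
step 7 (stack(E, D)): towers=[B/A/F/C; D/E] holding=-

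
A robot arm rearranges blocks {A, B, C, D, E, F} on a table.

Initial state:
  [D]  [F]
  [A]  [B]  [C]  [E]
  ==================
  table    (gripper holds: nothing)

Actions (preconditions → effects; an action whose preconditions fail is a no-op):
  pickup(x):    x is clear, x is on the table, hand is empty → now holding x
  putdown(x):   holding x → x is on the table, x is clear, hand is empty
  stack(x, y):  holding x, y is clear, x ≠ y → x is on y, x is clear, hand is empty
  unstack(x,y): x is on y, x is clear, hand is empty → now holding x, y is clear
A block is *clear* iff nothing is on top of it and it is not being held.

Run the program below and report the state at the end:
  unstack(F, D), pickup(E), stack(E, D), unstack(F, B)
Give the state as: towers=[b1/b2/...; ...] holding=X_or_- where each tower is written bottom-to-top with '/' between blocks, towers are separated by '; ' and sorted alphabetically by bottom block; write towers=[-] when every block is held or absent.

step 1 (unstack(F, D)) [no-op]: towers=[A/D; B/F; C; E] holding=-
step 2 (pickup(E)): towers=[A/D; B/F; C] holding=E
step 3 (stack(E, D)): towers=[A/D/E; B/F; C] holding=-
step 4 (unstack(F, B)): towers=[A/D/E; B; C] holding=F

towers=[A/D/E; B; C] holding=F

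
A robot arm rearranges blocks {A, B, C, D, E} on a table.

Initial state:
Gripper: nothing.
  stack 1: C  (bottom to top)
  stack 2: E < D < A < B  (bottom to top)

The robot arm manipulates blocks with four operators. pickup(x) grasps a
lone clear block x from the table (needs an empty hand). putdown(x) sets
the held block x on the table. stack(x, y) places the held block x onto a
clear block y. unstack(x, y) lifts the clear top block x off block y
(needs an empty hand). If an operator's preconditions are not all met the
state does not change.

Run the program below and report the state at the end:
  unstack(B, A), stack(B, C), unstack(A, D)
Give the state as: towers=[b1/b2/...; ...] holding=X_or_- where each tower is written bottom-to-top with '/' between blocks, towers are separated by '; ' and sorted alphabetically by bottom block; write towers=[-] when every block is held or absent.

towers=[C/B; E/D] holding=A

step 1 (unstack(B, A)): towers=[C; E/D/A] holding=B
step 2 (stack(B, C)): towers=[C/B; E/D/A] holding=-
step 3 (unstack(A, D)): towers=[C/B; E/D] holding=A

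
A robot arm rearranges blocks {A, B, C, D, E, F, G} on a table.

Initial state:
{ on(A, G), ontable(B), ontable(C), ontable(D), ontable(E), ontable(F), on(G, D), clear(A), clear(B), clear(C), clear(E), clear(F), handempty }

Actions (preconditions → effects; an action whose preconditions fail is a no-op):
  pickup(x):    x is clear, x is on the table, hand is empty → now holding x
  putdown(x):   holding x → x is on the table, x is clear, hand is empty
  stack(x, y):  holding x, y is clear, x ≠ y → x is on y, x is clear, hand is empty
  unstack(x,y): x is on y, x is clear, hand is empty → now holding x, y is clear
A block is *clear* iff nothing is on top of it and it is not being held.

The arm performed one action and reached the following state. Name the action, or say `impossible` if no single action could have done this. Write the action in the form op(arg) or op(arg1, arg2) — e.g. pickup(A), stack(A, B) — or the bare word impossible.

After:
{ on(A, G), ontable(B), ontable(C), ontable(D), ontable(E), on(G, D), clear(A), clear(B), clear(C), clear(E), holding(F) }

pickup(F)

target: towers=[B; C; D/G/A; E] holding=F
         pickup(B) → towers=[C; D/G/A; E; F] holding=B
         pickup(F) → towers=[B; C; D/G/A; E] holding=F  ← match
     unstack(A, G) → towers=[B; C; D/G; E; F] holding=A
         pickup(E) → towers=[B; C; D/G/A; F] holding=E
         pickup(C) → towers=[B; D/G/A; E; F] holding=C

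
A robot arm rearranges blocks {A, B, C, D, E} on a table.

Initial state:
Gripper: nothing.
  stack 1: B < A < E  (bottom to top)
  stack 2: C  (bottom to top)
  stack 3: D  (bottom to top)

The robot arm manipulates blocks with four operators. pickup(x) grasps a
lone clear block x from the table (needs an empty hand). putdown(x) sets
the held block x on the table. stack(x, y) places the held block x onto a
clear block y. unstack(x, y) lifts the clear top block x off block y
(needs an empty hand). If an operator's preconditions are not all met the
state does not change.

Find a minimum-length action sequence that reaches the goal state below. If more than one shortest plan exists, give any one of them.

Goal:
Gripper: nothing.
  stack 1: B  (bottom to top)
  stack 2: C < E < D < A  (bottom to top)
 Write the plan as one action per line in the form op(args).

unstack(E, A)
stack(E, C)
pickup(D)
stack(D, E)
unstack(A, B)
stack(A, D)

step 1 (unstack(E, A)): towers=[B/A; C; D] holding=E
step 2 (stack(E, C)): towers=[B/A; C/E; D] holding=-
step 3 (pickup(D)): towers=[B/A; C/E] holding=D
step 4 (stack(D, E)): towers=[B/A; C/E/D] holding=-
step 5 (unstack(A, B)): towers=[B; C/E/D] holding=A
step 6 (stack(A, D)): towers=[B; C/E/D/A] holding=-
goal check: towers=[B; C/E/D/A] holding=- — reached (length 6, optimal by BFS)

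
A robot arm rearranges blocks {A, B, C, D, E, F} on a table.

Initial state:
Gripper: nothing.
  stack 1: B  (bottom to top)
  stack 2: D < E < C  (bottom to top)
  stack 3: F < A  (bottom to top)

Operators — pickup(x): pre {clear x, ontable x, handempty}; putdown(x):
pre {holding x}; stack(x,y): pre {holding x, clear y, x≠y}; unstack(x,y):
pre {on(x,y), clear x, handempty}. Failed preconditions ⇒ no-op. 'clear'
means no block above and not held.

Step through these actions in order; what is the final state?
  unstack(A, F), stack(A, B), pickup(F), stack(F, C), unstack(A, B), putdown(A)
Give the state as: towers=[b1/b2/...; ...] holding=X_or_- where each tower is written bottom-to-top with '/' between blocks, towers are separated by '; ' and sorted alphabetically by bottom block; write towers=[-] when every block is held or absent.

step 1 (unstack(A, F)): towers=[B; D/E/C; F] holding=A
step 2 (stack(A, B)): towers=[B/A; D/E/C; F] holding=-
step 3 (pickup(F)): towers=[B/A; D/E/C] holding=F
step 4 (stack(F, C)): towers=[B/A; D/E/C/F] holding=-
step 5 (unstack(A, B)): towers=[B; D/E/C/F] holding=A
step 6 (putdown(A)): towers=[A; B; D/E/C/F] holding=-

towers=[A; B; D/E/C/F] holding=-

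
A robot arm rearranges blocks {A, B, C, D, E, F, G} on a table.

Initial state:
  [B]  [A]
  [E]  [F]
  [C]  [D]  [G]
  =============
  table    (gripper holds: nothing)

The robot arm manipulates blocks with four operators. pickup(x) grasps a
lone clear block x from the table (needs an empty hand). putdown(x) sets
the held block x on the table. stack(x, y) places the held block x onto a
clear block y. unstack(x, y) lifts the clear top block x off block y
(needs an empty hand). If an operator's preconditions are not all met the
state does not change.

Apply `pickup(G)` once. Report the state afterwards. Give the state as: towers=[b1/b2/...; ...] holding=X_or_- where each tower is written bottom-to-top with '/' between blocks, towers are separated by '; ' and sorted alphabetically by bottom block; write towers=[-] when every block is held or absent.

towers=[C/E/B; D/F/A] holding=G

before: towers=[C/E/B; D/F/A; G] holding=-
pre[pickup(G)]: clear(G) ok, ontable(G) ok, handempty ok
all met → apply pickup(G)
after:  towers=[C/E/B; D/F/A] holding=G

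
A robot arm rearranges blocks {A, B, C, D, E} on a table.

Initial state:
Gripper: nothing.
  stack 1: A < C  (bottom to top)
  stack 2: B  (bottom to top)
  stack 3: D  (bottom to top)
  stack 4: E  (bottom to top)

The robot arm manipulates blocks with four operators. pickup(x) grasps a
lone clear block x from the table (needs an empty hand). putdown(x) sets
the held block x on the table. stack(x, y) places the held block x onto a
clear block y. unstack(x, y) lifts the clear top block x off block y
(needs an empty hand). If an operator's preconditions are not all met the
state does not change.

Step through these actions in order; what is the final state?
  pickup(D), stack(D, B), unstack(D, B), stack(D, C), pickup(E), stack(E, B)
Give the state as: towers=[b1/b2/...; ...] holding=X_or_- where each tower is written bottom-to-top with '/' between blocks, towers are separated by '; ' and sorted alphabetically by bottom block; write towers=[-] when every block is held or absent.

towers=[A/C/D; B/E] holding=-

step 1 (pickup(D)): towers=[A/C; B; E] holding=D
step 2 (stack(D, B)): towers=[A/C; B/D; E] holding=-
step 3 (unstack(D, B)): towers=[A/C; B; E] holding=D
step 4 (stack(D, C)): towers=[A/C/D; B; E] holding=-
step 5 (pickup(E)): towers=[A/C/D; B] holding=E
step 6 (stack(E, B)): towers=[A/C/D; B/E] holding=-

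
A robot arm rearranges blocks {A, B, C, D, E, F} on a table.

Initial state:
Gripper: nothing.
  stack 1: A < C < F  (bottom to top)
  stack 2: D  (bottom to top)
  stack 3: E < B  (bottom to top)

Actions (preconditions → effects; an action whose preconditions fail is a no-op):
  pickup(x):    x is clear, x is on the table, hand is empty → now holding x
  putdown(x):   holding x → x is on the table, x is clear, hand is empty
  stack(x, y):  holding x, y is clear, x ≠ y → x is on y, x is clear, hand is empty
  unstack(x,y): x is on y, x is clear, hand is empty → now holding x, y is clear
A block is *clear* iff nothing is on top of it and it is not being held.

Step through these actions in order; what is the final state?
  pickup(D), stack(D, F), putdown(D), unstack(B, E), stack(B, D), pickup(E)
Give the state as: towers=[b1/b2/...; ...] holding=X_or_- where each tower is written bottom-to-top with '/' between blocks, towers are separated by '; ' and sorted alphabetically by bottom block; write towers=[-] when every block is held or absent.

step 1 (pickup(D)): towers=[A/C/F; E/B] holding=D
step 2 (stack(D, F)): towers=[A/C/F/D; E/B] holding=-
step 3 (putdown(D)) [no-op]: towers=[A/C/F/D; E/B] holding=-
step 4 (unstack(B, E)): towers=[A/C/F/D; E] holding=B
step 5 (stack(B, D)): towers=[A/C/F/D/B; E] holding=-
step 6 (pickup(E)): towers=[A/C/F/D/B] holding=E

towers=[A/C/F/D/B] holding=E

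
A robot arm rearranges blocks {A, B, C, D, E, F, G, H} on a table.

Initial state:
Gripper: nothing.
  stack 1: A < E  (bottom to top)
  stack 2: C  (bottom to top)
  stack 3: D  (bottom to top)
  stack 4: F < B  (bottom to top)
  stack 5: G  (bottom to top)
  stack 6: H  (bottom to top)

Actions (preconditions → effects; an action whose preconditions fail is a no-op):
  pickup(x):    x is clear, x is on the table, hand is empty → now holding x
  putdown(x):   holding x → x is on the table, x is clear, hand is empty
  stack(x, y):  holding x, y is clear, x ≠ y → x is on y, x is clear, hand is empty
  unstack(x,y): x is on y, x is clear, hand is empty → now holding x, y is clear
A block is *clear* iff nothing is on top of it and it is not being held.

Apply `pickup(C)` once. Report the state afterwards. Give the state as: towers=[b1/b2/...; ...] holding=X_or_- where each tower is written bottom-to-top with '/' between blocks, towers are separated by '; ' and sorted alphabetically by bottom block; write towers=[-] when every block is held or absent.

before: towers=[A/E; C; D; F/B; G; H] holding=-
pre[pickup(C)]: clear(C) yes, ontable(C) yes, handempty yes
all met → apply pickup(C)
after:  towers=[A/E; D; F/B; G; H] holding=C

towers=[A/E; D; F/B; G; H] holding=C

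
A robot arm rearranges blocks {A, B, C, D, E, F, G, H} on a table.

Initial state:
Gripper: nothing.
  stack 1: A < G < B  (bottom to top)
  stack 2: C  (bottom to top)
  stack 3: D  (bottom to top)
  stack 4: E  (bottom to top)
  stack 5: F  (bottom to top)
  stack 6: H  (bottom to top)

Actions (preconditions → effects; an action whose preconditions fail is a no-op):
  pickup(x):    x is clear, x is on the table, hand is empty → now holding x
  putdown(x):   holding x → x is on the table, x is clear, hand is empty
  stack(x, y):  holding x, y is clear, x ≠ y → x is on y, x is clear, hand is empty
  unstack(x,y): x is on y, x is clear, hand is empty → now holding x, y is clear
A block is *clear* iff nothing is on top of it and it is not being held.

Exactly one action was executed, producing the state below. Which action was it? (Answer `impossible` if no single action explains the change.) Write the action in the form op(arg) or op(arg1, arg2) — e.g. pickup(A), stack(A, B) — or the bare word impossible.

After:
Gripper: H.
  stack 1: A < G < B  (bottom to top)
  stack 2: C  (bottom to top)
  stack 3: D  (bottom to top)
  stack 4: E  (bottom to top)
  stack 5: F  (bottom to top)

target: towers=[A/G/B; C; D; E; F] holding=H
         pickup(E) → towers=[A/G/B; C; D; F; H] holding=E
         pickup(H) → towers=[A/G/B; C; D; E; F] holding=H  ← match
     unstack(B, G) → towers=[A/G; C; D; E; F; H] holding=B
         pickup(F) → towers=[A/G/B; C; D; E; H] holding=F
         pickup(D) → towers=[A/G/B; C; E; F; H] holding=D
         pickup(C) → towers=[A/G/B; D; E; F; H] holding=C

pickup(H)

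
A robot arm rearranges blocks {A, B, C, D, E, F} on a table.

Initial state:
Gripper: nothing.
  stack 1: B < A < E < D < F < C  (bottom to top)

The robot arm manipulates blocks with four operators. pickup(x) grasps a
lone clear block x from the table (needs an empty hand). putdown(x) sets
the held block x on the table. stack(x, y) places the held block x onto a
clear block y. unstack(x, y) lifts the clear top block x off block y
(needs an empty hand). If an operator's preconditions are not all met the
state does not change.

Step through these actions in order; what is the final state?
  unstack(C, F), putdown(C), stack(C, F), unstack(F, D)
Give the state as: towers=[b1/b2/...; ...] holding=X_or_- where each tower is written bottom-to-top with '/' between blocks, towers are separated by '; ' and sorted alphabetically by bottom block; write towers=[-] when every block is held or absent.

towers=[B/A/E/D; C] holding=F

step 1 (unstack(C, F)): towers=[B/A/E/D/F] holding=C
step 2 (putdown(C)): towers=[B/A/E/D/F; C] holding=-
step 3 (stack(C, F)) [no-op]: towers=[B/A/E/D/F; C] holding=-
step 4 (unstack(F, D)): towers=[B/A/E/D; C] holding=F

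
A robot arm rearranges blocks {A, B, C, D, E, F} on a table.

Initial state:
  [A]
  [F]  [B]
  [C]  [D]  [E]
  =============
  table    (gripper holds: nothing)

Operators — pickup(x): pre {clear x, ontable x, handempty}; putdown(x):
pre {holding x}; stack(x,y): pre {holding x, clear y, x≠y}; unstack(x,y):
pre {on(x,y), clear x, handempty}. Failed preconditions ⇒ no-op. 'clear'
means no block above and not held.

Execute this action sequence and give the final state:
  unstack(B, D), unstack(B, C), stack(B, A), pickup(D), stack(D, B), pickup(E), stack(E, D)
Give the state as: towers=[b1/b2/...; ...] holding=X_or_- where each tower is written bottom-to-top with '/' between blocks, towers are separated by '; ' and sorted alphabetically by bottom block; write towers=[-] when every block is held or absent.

step 1 (unstack(B, D)): towers=[C/F/A; D; E] holding=B
step 2 (unstack(B, C)) [no-op]: towers=[C/F/A; D; E] holding=B
step 3 (stack(B, A)): towers=[C/F/A/B; D; E] holding=-
step 4 (pickup(D)): towers=[C/F/A/B; E] holding=D
step 5 (stack(D, B)): towers=[C/F/A/B/D; E] holding=-
step 6 (pickup(E)): towers=[C/F/A/B/D] holding=E
step 7 (stack(E, D)): towers=[C/F/A/B/D/E] holding=-

towers=[C/F/A/B/D/E] holding=-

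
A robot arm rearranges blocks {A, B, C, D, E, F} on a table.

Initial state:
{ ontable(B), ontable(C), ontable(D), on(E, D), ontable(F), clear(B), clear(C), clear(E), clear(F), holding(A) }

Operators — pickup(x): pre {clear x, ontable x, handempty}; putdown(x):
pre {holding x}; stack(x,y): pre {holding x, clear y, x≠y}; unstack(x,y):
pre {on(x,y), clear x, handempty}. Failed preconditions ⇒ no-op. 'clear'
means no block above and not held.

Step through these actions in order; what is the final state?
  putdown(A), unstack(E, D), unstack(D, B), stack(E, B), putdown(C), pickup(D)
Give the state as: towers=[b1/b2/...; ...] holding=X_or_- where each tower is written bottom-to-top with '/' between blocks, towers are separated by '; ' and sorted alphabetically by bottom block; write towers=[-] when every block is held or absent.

step 1 (putdown(A)): towers=[A; B; C; D/E; F] holding=-
step 2 (unstack(E, D)): towers=[A; B; C; D; F] holding=E
step 3 (unstack(D, B)) [no-op]: towers=[A; B; C; D; F] holding=E
step 4 (stack(E, B)): towers=[A; B/E; C; D; F] holding=-
step 5 (putdown(C)) [no-op]: towers=[A; B/E; C; D; F] holding=-
step 6 (pickup(D)): towers=[A; B/E; C; F] holding=D

towers=[A; B/E; C; F] holding=D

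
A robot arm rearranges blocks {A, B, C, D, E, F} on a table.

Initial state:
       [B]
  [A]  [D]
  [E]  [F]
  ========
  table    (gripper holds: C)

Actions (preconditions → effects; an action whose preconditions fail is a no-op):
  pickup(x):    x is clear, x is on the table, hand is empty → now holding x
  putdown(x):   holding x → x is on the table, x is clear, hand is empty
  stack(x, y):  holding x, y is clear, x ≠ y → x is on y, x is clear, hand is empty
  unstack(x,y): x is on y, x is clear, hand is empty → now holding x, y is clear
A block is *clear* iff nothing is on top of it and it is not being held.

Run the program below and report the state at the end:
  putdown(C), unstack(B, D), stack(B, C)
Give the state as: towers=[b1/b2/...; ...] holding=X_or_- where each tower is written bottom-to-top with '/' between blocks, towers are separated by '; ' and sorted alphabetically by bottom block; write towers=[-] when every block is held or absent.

step 1 (putdown(C)): towers=[C; E/A; F/D/B] holding=-
step 2 (unstack(B, D)): towers=[C; E/A; F/D] holding=B
step 3 (stack(B, C)): towers=[C/B; E/A; F/D] holding=-

towers=[C/B; E/A; F/D] holding=-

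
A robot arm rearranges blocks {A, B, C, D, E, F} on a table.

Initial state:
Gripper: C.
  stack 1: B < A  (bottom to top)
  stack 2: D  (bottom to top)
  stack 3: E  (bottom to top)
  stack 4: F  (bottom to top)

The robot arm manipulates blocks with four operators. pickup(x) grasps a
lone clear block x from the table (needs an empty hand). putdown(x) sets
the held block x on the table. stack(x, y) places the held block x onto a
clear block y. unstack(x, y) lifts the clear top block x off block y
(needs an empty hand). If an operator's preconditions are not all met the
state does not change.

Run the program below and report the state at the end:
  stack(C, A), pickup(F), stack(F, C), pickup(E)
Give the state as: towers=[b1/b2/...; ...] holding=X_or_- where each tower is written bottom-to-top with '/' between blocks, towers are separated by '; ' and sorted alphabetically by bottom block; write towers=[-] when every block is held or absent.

step 1 (stack(C, A)): towers=[B/A/C; D; E; F] holding=-
step 2 (pickup(F)): towers=[B/A/C; D; E] holding=F
step 3 (stack(F, C)): towers=[B/A/C/F; D; E] holding=-
step 4 (pickup(E)): towers=[B/A/C/F; D] holding=E

towers=[B/A/C/F; D] holding=E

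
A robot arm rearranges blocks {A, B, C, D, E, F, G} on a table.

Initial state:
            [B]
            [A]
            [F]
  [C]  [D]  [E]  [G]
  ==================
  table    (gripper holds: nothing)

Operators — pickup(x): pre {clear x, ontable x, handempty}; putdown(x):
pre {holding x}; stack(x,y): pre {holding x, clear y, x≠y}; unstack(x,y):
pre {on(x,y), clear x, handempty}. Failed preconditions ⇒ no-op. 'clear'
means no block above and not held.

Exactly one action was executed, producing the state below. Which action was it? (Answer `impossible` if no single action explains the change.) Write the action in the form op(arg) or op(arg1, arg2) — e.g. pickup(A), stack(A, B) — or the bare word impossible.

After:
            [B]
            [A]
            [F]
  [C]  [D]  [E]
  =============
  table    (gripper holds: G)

target: towers=[C; D; E/F/A/B] holding=G
     unstack(B, A) → towers=[C; D; E/F/A; G] holding=B
         pickup(G) → towers=[C; D; E/F/A/B] holding=G  ← match
         pickup(D) → towers=[C; E/F/A/B; G] holding=D
         pickup(C) → towers=[D; E/F/A/B; G] holding=C

pickup(G)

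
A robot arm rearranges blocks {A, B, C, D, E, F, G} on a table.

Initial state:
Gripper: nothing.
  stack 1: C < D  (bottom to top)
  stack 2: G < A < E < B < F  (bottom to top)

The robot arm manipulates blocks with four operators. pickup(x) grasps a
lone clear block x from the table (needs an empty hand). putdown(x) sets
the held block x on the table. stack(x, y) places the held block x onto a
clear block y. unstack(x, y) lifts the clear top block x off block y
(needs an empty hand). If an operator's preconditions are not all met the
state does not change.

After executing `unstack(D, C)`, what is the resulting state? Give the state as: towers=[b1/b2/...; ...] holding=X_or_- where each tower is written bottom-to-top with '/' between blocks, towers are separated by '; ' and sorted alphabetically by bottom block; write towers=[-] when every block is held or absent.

before: towers=[C/D; G/A/E/B/F] holding=-
pre[unstack(D, C)]: on(D,C) ✓, clear(D) ✓, handempty ✓
all met → apply unstack(D, C)
after:  towers=[C; G/A/E/B/F] holding=D

towers=[C; G/A/E/B/F] holding=D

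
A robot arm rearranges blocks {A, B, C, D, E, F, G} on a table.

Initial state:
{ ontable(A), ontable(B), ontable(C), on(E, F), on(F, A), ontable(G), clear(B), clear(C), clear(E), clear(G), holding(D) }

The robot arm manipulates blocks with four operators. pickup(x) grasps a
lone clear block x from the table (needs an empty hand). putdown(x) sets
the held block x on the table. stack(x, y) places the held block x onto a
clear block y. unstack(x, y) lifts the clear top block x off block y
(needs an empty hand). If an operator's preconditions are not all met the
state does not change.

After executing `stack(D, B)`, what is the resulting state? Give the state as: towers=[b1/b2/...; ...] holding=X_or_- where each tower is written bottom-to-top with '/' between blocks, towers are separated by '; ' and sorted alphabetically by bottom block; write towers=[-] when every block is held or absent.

towers=[A/F/E; B/D; C; G] holding=-

before: towers=[A/F/E; B; C; G] holding=D
pre[stack(D, B)]: holding(D) ✓, clear(B) ✓, D≠B ✓
all met → apply stack(D, B)
after:  towers=[A/F/E; B/D; C; G] holding=-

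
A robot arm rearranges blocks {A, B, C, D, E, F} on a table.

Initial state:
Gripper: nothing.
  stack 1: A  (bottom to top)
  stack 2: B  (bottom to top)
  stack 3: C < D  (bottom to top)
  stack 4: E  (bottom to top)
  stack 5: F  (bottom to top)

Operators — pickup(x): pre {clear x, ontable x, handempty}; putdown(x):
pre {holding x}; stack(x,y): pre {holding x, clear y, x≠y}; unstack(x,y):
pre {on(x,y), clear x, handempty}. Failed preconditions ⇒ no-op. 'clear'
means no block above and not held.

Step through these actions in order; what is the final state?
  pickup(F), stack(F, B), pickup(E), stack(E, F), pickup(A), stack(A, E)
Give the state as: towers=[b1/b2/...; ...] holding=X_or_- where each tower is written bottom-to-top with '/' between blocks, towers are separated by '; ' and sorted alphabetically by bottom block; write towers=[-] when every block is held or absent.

step 1 (pickup(F)): towers=[A; B; C/D; E] holding=F
step 2 (stack(F, B)): towers=[A; B/F; C/D; E] holding=-
step 3 (pickup(E)): towers=[A; B/F; C/D] holding=E
step 4 (stack(E, F)): towers=[A; B/F/E; C/D] holding=-
step 5 (pickup(A)): towers=[B/F/E; C/D] holding=A
step 6 (stack(A, E)): towers=[B/F/E/A; C/D] holding=-

towers=[B/F/E/A; C/D] holding=-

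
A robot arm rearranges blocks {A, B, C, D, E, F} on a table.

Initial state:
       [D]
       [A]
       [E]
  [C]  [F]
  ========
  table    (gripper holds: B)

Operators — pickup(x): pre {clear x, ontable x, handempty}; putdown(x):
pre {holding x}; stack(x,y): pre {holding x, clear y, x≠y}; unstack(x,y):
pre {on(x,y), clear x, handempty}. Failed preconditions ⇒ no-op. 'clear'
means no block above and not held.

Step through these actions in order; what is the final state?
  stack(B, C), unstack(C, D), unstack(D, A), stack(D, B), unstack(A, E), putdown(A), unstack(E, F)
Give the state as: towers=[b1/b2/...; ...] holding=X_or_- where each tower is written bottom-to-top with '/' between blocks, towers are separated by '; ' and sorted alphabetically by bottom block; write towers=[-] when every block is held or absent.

towers=[A; C/B/D; F] holding=E

step 1 (stack(B, C)): towers=[C/B; F/E/A/D] holding=-
step 2 (unstack(C, D)) [no-op]: towers=[C/B; F/E/A/D] holding=-
step 3 (unstack(D, A)): towers=[C/B; F/E/A] holding=D
step 4 (stack(D, B)): towers=[C/B/D; F/E/A] holding=-
step 5 (unstack(A, E)): towers=[C/B/D; F/E] holding=A
step 6 (putdown(A)): towers=[A; C/B/D; F/E] holding=-
step 7 (unstack(E, F)): towers=[A; C/B/D; F] holding=E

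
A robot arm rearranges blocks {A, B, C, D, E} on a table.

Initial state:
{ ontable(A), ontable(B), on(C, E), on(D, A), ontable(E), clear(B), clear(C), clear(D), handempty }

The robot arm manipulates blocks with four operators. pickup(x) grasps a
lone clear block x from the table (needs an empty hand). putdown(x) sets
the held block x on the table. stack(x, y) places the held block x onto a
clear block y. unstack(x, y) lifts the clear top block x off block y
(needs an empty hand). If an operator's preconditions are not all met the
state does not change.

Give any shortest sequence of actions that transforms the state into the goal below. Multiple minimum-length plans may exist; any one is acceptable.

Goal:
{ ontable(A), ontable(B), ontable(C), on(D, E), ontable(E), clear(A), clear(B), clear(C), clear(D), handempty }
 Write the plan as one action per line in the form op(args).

unstack(C, E)
putdown(C)
unstack(D, A)
stack(D, E)

step 1 (unstack(C, E)): towers=[A/D; B; E] holding=C
step 2 (putdown(C)): towers=[A/D; B; C; E] holding=-
step 3 (unstack(D, A)): towers=[A; B; C; E] holding=D
step 4 (stack(D, E)): towers=[A; B; C; E/D] holding=-
goal check: towers=[A; B; C; E/D] holding=- — reached (length 4, optimal by BFS)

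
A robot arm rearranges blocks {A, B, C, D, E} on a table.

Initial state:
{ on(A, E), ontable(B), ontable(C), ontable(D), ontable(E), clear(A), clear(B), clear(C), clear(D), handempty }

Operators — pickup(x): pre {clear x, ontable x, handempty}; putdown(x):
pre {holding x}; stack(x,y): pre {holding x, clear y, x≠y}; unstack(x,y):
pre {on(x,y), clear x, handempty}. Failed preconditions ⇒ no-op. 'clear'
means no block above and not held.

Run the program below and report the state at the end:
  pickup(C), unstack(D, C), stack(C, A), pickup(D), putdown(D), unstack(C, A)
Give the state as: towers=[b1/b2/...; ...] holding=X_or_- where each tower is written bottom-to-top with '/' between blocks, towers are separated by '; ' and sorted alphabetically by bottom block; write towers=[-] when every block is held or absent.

towers=[B; D; E/A] holding=C

step 1 (pickup(C)): towers=[B; D; E/A] holding=C
step 2 (unstack(D, C)) [no-op]: towers=[B; D; E/A] holding=C
step 3 (stack(C, A)): towers=[B; D; E/A/C] holding=-
step 4 (pickup(D)): towers=[B; E/A/C] holding=D
step 5 (putdown(D)): towers=[B; D; E/A/C] holding=-
step 6 (unstack(C, A)): towers=[B; D; E/A] holding=C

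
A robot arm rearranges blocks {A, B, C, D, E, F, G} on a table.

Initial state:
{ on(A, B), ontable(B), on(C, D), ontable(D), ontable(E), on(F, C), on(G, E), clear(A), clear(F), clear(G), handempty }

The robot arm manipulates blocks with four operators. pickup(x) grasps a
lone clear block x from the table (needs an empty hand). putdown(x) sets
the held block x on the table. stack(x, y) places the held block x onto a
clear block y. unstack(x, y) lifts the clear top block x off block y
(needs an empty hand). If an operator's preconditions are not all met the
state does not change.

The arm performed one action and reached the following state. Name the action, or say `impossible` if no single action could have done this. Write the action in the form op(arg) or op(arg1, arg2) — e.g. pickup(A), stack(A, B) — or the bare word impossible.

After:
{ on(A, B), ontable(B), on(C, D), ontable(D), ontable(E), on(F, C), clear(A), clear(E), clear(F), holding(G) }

target: towers=[B/A; D/C/F; E] holding=G
     unstack(F, C) → towers=[B/A; D/C; E/G] holding=F
     unstack(G, E) → towers=[B/A; D/C/F; E] holding=G  ← match
     unstack(A, B) → towers=[B; D/C/F; E/G] holding=A

unstack(G, E)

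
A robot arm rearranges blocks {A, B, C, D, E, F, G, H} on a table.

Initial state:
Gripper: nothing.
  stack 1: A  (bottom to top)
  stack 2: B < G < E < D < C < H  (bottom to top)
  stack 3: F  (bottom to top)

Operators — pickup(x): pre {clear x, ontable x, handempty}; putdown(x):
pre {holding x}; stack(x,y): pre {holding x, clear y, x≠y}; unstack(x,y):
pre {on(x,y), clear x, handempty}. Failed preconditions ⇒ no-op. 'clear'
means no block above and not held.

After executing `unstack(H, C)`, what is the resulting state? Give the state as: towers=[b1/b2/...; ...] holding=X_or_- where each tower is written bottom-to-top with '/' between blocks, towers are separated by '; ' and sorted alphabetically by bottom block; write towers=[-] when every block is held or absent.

before: towers=[A; B/G/E/D/C/H; F] holding=-
pre[unstack(H, C)]: on(H,C) ok, clear(H) ok, handempty ok
all met → apply unstack(H, C)
after:  towers=[A; B/G/E/D/C; F] holding=H

towers=[A; B/G/E/D/C; F] holding=H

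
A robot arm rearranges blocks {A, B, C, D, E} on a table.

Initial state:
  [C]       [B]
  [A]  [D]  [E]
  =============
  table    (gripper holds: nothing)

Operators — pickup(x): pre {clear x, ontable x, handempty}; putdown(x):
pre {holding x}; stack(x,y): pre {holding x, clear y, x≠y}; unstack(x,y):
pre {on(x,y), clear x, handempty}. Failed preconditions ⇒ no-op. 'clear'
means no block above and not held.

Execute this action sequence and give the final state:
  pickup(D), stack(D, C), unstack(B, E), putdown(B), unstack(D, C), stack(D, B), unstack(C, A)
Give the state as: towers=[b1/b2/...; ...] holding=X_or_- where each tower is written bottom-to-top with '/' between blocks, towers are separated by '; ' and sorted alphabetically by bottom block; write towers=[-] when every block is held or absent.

step 1 (pickup(D)): towers=[A/C; E/B] holding=D
step 2 (stack(D, C)): towers=[A/C/D; E/B] holding=-
step 3 (unstack(B, E)): towers=[A/C/D; E] holding=B
step 4 (putdown(B)): towers=[A/C/D; B; E] holding=-
step 5 (unstack(D, C)): towers=[A/C; B; E] holding=D
step 6 (stack(D, B)): towers=[A/C; B/D; E] holding=-
step 7 (unstack(C, A)): towers=[A; B/D; E] holding=C

towers=[A; B/D; E] holding=C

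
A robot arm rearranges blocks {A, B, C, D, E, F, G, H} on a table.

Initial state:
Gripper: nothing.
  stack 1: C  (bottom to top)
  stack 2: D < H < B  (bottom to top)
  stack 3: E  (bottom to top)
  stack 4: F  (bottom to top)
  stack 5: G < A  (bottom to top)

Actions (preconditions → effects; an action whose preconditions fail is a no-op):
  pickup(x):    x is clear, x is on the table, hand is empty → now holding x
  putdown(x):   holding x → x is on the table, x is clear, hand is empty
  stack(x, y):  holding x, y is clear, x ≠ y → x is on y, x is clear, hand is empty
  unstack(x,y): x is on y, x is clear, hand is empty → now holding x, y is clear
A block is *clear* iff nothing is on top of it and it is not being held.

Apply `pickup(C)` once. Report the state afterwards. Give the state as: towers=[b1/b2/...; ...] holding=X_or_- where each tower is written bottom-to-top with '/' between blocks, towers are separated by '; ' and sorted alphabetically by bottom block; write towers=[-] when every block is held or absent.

towers=[D/H/B; E; F; G/A] holding=C

before: towers=[C; D/H/B; E; F; G/A] holding=-
pre[pickup(C)]: clear(C) ✓, ontable(C) ✓, handempty ✓
all met → apply pickup(C)
after:  towers=[D/H/B; E; F; G/A] holding=C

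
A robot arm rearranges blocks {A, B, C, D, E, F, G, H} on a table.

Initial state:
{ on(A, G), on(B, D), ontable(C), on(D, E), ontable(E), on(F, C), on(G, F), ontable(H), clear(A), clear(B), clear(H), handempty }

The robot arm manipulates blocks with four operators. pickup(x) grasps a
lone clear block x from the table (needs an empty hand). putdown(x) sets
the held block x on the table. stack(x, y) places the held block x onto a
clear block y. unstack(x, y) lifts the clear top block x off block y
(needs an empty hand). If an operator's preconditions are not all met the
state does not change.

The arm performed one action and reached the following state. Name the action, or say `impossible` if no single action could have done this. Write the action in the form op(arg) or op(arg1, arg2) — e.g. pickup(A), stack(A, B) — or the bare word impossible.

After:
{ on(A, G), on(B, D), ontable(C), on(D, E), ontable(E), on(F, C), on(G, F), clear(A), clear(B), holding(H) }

target: towers=[C/F/G/A; E/D/B] holding=H
     unstack(A, G) → towers=[C/F/G; E/D/B; H] holding=A
         pickup(H) → towers=[C/F/G/A; E/D/B] holding=H  ← match
     unstack(B, D) → towers=[C/F/G/A; E/D; H] holding=B

pickup(H)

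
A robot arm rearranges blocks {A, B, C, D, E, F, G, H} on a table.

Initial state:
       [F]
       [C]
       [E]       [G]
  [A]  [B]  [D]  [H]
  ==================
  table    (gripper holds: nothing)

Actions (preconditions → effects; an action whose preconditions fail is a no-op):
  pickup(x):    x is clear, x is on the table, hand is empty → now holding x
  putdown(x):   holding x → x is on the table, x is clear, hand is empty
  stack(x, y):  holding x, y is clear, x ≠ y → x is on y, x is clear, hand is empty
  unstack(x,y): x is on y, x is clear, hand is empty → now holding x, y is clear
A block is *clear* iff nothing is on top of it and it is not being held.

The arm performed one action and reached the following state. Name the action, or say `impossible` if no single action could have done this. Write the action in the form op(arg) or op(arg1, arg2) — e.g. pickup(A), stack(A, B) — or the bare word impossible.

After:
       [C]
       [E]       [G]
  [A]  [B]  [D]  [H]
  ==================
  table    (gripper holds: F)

unstack(F, C)

target: towers=[A; B/E/C; D; H/G] holding=F
     unstack(G, H) → towers=[A; B/E/C/F; D; H] holding=G
         pickup(A) → towers=[B/E/C/F; D; H/G] holding=A
     unstack(F, C) → towers=[A; B/E/C; D; H/G] holding=F  ← match
         pickup(D) → towers=[A; B/E/C/F; H/G] holding=D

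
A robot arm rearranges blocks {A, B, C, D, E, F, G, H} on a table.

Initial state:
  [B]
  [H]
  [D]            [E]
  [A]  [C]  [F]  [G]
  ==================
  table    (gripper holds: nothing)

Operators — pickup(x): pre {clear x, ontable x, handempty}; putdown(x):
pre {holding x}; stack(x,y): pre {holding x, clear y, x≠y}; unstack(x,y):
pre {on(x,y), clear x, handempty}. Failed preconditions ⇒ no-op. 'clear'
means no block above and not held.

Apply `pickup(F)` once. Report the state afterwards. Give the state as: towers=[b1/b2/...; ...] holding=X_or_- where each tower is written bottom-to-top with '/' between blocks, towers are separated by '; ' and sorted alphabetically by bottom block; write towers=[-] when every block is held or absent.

towers=[A/D/H/B; C; G/E] holding=F

before: towers=[A/D/H/B; C; F; G/E] holding=-
pre[pickup(F)]: clear(F) ok, ontable(F) ok, handempty ok
all met → apply pickup(F)
after:  towers=[A/D/H/B; C; G/E] holding=F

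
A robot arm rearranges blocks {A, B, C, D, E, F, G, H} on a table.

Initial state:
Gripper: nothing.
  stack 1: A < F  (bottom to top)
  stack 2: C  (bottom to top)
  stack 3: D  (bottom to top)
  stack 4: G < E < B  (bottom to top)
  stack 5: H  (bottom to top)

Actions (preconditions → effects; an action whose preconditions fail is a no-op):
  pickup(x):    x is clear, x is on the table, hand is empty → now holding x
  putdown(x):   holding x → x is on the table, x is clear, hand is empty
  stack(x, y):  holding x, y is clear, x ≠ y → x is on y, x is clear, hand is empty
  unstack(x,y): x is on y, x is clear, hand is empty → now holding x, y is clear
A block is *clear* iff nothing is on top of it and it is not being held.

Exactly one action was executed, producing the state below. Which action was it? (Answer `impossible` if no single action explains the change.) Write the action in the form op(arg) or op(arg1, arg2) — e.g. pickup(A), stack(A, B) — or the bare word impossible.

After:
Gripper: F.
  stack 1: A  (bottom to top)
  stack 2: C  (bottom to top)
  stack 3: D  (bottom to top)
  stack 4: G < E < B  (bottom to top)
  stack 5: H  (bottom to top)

unstack(F, A)

target: towers=[A; C; D; G/E/B; H] holding=F
         pickup(H) → towers=[A/F; C; D; G/E/B] holding=H
     unstack(B, E) → towers=[A/F; C; D; G/E; H] holding=B
     unstack(F, A) → towers=[A; C; D; G/E/B; H] holding=F  ← match
         pickup(D) → towers=[A/F; C; G/E/B; H] holding=D
         pickup(C) → towers=[A/F; D; G/E/B; H] holding=C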